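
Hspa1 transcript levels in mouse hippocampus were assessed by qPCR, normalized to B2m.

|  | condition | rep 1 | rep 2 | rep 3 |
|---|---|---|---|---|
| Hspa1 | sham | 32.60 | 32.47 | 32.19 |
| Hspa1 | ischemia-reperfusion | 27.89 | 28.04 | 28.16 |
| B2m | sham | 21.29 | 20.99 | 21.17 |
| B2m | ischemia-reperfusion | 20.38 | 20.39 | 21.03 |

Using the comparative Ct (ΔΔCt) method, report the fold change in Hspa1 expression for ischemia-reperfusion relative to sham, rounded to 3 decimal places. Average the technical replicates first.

14.320

Mean Ct: Hspa1 sham 32.420; Hspa1 ischemia-reperfusion 28.030; B2m sham 21.150; B2m ischemia-reperfusion 20.600
ΔCt(sham) = 32.420 − 21.150 = 11.270
ΔCt(ischemia-reperfusion) = 28.030 − 20.600 = 7.430
ΔΔCt = 7.430 − 11.270 = -3.840
Fold change = 2^(−(-3.840)) = 2^3.840 = 14.3204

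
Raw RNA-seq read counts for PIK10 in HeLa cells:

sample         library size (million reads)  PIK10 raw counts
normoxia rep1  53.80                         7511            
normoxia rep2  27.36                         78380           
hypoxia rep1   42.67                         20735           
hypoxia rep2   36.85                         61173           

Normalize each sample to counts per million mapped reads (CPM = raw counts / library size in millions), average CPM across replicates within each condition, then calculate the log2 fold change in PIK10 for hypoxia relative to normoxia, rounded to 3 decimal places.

CPM(normoxia rep1) = 7511 / 53.80 = 139.6097
CPM(normoxia rep2) = 78380 / 27.36 = 2864.7661
CPM(hypoxia rep1) = 20735 / 42.67 = 485.9386
CPM(hypoxia rep2) = 61173 / 36.85 = 1660.0543
mean CPM(normoxia) = 1502.1879; mean CPM(hypoxia) = 1072.9964
Fold change = 1072.9964 / 1502.1879 = 0.71429
log2(0.71429) = -0.4854

-0.485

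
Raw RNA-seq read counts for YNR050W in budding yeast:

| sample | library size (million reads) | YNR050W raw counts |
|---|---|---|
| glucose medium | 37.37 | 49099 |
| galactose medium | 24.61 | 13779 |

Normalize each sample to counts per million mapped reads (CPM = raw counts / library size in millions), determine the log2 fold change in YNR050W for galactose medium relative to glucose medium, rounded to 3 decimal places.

CPM(glucose medium) = 49099 / 37.37 = 1313.8614
CPM(galactose medium) = 13779 / 24.61 = 559.8944
Fold change = 559.8944 / 1313.8614 = 0.42614
log2(0.42614) = -1.2306

-1.231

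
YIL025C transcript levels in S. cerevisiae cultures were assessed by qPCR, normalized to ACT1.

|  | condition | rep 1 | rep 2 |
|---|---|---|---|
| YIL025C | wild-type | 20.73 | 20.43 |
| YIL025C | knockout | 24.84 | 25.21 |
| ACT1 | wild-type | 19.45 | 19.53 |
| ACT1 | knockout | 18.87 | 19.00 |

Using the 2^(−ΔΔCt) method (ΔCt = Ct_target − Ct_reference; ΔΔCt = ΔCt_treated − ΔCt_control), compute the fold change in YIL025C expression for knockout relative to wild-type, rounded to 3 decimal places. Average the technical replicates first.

Mean Ct: YIL025C wild-type 20.580; YIL025C knockout 25.025; ACT1 wild-type 19.490; ACT1 knockout 18.935
ΔCt(wild-type) = 20.580 − 19.490 = 1.090
ΔCt(knockout) = 25.025 − 18.935 = 6.090
ΔΔCt = 6.090 − 1.090 = 5.000
Fold change = 2^(−5.000) = 0.0312

0.031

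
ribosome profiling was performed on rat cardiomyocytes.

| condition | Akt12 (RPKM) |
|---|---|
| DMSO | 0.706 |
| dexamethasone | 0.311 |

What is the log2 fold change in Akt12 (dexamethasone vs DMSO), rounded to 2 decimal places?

-1.18

Fold change = 0.311 / 0.706 = 0.4405
log2(0.4405) = -1.183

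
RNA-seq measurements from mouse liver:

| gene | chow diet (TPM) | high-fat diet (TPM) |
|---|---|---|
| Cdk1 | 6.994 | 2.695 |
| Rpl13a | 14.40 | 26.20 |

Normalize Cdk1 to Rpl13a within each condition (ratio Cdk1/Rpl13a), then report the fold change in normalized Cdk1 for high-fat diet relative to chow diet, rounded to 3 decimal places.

0.212

Cdk1/Rpl13a (chow diet) = 6.994 / 14.40 = 0.48569
Cdk1/Rpl13a (high-fat diet) = 2.695 / 26.20 = 0.10286
Fold change = 0.10286 / 0.48569 = 0.2118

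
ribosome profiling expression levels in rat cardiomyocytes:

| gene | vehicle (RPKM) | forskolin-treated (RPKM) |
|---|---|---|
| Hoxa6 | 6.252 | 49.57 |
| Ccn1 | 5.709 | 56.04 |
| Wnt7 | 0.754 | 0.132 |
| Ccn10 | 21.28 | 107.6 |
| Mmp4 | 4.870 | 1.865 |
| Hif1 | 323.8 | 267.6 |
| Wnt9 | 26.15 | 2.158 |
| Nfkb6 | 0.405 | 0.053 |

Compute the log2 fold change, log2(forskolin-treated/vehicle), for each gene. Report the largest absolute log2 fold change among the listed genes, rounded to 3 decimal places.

3.599

log2(49.57/6.252) = 2.987  (Hoxa6)
log2(56.04/5.709) = 3.295  (Ccn1)
log2(0.132/0.754) = -2.514  (Wnt7)
log2(107.6/21.28) = 2.338  (Ccn10)
log2(1.865/4.870) = -1.385  (Mmp4)
log2(267.6/323.8) = -0.275  (Hif1)
log2(2.158/26.15) = -3.599  (Wnt9)
log2(0.053/0.405) = -2.934  (Nfkb6)
The largest magnitude belongs to Wnt9.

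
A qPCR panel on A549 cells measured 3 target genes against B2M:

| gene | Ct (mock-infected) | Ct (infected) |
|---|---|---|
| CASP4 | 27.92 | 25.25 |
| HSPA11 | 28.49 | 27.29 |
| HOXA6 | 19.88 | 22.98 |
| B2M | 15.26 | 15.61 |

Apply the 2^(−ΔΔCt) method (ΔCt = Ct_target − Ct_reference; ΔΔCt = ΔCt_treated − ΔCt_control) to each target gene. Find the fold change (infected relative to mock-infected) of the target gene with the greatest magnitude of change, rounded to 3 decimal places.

8.112

CASP4: ΔΔCt = (25.25−15.61) − (27.92−15.26) = 9.64 − 12.66 = -3.02; fold change = 2^3.02 = 8.112
HSPA11: ΔΔCt = (27.29−15.61) − (28.49−15.26) = 11.68 − 13.23 = -1.55; fold change = 2^1.55 = 2.928
HOXA6: ΔΔCt = (22.98−15.61) − (19.88−15.26) = 7.37 − 4.62 = 2.75; fold change = 2^-2.75 = 0.149
CASP4 has the largest |ΔΔCt| = 3.02.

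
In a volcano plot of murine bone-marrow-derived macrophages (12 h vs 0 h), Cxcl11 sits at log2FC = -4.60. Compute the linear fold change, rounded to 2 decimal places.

Fold change = 2^(-4.60) = 0.041
That is, Cxcl11 drops to 4.1% of the 0 h level.

0.04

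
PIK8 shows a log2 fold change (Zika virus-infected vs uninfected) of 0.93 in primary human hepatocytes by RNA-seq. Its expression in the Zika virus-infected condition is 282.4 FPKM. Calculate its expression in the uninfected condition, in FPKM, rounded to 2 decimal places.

Fold change = 2^(0.93) = 1.9053
uninfected expression = 282.4 / 1.9053 = 148.22

148.22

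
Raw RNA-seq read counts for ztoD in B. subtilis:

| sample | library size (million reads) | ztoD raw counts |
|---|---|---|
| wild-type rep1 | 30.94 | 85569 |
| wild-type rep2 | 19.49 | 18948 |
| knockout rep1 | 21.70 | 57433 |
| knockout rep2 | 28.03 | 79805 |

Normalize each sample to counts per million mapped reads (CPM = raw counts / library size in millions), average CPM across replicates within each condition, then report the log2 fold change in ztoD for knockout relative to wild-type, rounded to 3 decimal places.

0.556

CPM(wild-type rep1) = 85569 / 30.94 = 2765.6432
CPM(wild-type rep2) = 18948 / 19.49 = 972.1909
CPM(knockout rep1) = 57433 / 21.70 = 2646.6820
CPM(knockout rep2) = 79805 / 28.03 = 2847.1281
mean CPM(wild-type) = 1868.9170; mean CPM(knockout) = 2746.9051
Fold change = 2746.9051 / 1868.9170 = 1.46978
log2(1.46978) = 0.5556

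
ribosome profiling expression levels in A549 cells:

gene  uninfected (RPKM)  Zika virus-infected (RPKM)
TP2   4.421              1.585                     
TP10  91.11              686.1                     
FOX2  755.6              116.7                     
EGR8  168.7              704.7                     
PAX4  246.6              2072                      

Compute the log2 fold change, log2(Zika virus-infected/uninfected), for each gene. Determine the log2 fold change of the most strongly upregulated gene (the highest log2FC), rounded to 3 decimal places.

3.071

log2(1.585/4.421) = -1.480  (TP2)
log2(686.1/91.11) = 2.913  (TP10)
log2(116.7/755.6) = -2.695  (FOX2)
log2(704.7/168.7) = 2.063  (EGR8)
log2(2072/246.6) = 3.071  (PAX4)
PAX4 is most strongly upregulated.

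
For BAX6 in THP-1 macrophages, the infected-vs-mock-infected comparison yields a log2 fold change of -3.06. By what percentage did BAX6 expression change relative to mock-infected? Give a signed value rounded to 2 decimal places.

-88.01%

Fold change = 2^(-3.06) = 0.1199
Percent change = (FC − 1) × 100% = (0.1199 − 1) × 100 = -88.01%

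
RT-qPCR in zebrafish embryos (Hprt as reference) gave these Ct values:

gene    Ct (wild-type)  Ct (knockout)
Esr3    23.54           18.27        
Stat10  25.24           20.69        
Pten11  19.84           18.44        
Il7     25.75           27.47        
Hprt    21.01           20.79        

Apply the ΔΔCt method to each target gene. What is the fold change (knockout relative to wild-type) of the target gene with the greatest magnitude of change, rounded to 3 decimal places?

Esr3: ΔΔCt = (18.27−20.79) − (23.54−21.01) = -2.52 − 2.53 = -5.05; fold change = 2^5.05 = 33.128
Stat10: ΔΔCt = (20.69−20.79) − (25.24−21.01) = -0.10 − 4.23 = -4.33; fold change = 2^4.33 = 20.112
Pten11: ΔΔCt = (18.44−20.79) − (19.84−21.01) = -2.35 − (-1.17) = -1.18; fold change = 2^1.18 = 2.266
Il7: ΔΔCt = (27.47−20.79) − (25.75−21.01) = 6.68 − 4.74 = 1.94; fold change = 2^-1.94 = 0.261
Esr3 has the largest |ΔΔCt| = 5.05.

33.128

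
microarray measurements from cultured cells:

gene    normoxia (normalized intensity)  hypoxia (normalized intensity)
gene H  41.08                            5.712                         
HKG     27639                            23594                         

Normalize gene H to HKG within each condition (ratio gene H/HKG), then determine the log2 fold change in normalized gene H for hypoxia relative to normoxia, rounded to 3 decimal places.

-2.618

gene H/HKG (normoxia) = 41.08 / 27639 = 0.0014863
gene H/HKG (hypoxia) = 5.712 / 23594 = 0.0002421
Fold change = 0.0002421 / 0.0014863 = 0.1629
log2(0.1629) = -2.6181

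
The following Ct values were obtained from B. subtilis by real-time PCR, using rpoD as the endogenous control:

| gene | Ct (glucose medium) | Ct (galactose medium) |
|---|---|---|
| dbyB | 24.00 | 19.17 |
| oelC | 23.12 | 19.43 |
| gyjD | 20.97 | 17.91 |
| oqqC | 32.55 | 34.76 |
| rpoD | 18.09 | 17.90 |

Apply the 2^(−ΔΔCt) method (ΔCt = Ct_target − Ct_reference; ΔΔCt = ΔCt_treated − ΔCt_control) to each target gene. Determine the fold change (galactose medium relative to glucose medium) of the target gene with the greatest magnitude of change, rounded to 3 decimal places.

24.933

dbyB: ΔΔCt = (19.17−17.90) − (24.00−18.09) = 1.27 − 5.91 = -4.64; fold change = 2^4.64 = 24.933
oelC: ΔΔCt = (19.43−17.90) − (23.12−18.09) = 1.53 − 5.03 = -3.50; fold change = 2^3.50 = 11.314
gyjD: ΔΔCt = (17.91−17.90) − (20.97−18.09) = 0.01 − 2.88 = -2.87; fold change = 2^2.87 = 7.311
oqqC: ΔΔCt = (34.76−17.90) − (32.55−18.09) = 16.86 − 14.46 = 2.40; fold change = 2^-2.40 = 0.189
dbyB has the largest |ΔΔCt| = 4.64.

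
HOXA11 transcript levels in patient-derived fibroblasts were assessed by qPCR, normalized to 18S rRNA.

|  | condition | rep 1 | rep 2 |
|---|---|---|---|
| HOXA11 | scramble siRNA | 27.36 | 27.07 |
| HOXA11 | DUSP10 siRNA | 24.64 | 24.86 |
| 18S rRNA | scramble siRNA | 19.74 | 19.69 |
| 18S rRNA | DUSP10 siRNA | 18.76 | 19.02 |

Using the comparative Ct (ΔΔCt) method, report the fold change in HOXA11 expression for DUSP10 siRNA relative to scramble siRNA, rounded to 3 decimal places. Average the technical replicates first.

Mean Ct: HOXA11 scramble siRNA 27.215; HOXA11 DUSP10 siRNA 24.750; 18S rRNA scramble siRNA 19.715; 18S rRNA DUSP10 siRNA 18.890
ΔCt(scramble siRNA) = 27.215 − 19.715 = 7.500
ΔCt(DUSP10 siRNA) = 24.750 − 18.890 = 5.860
ΔΔCt = 5.860 − 7.500 = -1.640
Fold change = 2^(−(-1.640)) = 2^1.640 = 3.1167

3.117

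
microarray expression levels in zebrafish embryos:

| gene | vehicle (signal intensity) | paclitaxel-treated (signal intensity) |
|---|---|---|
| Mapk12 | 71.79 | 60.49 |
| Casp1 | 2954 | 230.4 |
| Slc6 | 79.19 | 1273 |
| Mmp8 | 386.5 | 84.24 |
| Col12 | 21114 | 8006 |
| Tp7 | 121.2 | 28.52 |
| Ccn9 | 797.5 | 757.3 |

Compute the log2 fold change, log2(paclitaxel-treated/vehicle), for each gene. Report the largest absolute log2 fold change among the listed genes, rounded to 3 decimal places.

4.007

log2(60.49/71.79) = -0.247  (Mapk12)
log2(230.4/2954) = -3.680  (Casp1)
log2(1273/79.19) = 4.007  (Slc6)
log2(84.24/386.5) = -2.198  (Mmp8)
log2(8006/21114) = -1.399  (Col12)
log2(28.52/121.2) = -2.087  (Tp7)
log2(757.3/797.5) = -0.075  (Ccn9)
The largest magnitude belongs to Slc6.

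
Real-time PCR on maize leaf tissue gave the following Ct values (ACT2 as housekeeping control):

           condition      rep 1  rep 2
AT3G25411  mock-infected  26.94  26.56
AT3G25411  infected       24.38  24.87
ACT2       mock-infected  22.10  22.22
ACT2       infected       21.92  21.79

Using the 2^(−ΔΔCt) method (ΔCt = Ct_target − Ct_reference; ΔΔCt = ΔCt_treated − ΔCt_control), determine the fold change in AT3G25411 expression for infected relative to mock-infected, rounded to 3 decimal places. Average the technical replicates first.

3.531

Mean Ct: AT3G25411 mock-infected 26.750; AT3G25411 infected 24.625; ACT2 mock-infected 22.160; ACT2 infected 21.855
ΔCt(mock-infected) = 26.750 − 22.160 = 4.590
ΔCt(infected) = 24.625 − 21.855 = 2.770
ΔΔCt = 2.770 − 4.590 = -1.820
Fold change = 2^(−(-1.820)) = 2^1.820 = 3.5308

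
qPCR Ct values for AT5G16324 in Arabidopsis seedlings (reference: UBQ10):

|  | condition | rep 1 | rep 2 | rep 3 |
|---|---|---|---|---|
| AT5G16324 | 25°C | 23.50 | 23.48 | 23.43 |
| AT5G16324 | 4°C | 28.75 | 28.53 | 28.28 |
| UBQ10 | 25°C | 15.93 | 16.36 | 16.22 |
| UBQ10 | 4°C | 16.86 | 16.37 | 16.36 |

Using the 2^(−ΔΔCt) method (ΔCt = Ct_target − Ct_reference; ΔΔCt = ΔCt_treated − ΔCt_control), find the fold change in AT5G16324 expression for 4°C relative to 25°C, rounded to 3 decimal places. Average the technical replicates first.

Mean Ct: AT5G16324 25°C 23.470; AT5G16324 4°C 28.520; UBQ10 25°C 16.170; UBQ10 4°C 16.530
ΔCt(25°C) = 23.470 − 16.170 = 7.300
ΔCt(4°C) = 28.520 − 16.530 = 11.990
ΔΔCt = 11.990 − 7.300 = 4.690
Fold change = 2^(−4.690) = 0.0387

0.039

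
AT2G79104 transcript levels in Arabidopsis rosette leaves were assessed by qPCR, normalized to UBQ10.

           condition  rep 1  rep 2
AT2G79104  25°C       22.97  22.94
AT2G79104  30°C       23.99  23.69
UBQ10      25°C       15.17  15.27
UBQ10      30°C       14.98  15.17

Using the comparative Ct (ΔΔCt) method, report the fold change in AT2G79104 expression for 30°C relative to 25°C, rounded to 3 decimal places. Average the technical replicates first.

Mean Ct: AT2G79104 25°C 22.955; AT2G79104 30°C 23.840; UBQ10 25°C 15.220; UBQ10 30°C 15.075
ΔCt(25°C) = 22.955 − 15.220 = 7.735
ΔCt(30°C) = 23.840 − 15.075 = 8.765
ΔΔCt = 8.765 − 7.735 = 1.030
Fold change = 2^(−1.030) = 0.4897

0.490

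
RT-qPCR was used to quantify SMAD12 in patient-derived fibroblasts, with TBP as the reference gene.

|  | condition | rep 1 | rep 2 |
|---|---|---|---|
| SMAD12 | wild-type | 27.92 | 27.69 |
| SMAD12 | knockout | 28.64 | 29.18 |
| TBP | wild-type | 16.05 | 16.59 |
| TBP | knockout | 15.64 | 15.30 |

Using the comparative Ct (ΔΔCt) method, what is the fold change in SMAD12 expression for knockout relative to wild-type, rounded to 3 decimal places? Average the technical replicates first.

0.258

Mean Ct: SMAD12 wild-type 27.805; SMAD12 knockout 28.910; TBP wild-type 16.320; TBP knockout 15.470
ΔCt(wild-type) = 27.805 − 16.320 = 11.485
ΔCt(knockout) = 28.910 − 15.470 = 13.440
ΔΔCt = 13.440 − 11.485 = 1.955
Fold change = 2^(−1.955) = 0.2579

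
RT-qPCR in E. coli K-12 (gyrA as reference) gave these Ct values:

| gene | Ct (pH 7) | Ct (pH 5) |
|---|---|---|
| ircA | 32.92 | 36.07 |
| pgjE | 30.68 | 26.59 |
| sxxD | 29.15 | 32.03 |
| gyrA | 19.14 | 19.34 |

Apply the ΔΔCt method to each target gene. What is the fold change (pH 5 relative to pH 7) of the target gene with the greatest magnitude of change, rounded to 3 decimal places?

19.562

ircA: ΔΔCt = (36.07−19.34) − (32.92−19.14) = 16.73 − 13.78 = 2.95; fold change = 2^-2.95 = 0.129
pgjE: ΔΔCt = (26.59−19.34) − (30.68−19.14) = 7.25 − 11.54 = -4.29; fold change = 2^4.29 = 19.562
sxxD: ΔΔCt = (32.03−19.34) − (29.15−19.14) = 12.69 − 10.01 = 2.68; fold change = 2^-2.68 = 0.156
pgjE has the largest |ΔΔCt| = 4.29.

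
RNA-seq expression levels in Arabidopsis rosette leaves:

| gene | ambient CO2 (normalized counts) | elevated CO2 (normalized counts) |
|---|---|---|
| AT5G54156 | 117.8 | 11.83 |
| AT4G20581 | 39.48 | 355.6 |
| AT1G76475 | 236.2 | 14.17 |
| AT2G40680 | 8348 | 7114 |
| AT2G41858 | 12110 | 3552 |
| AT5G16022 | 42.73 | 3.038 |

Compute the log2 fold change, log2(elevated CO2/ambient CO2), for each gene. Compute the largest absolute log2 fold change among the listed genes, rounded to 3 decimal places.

4.059

log2(11.83/117.8) = -3.316  (AT5G54156)
log2(355.6/39.48) = 3.171  (AT4G20581)
log2(14.17/236.2) = -4.059  (AT1G76475)
log2(7114/8348) = -0.231  (AT2G40680)
log2(3552/12110) = -1.769  (AT2G41858)
log2(3.038/42.73) = -3.814  (AT5G16022)
The largest magnitude belongs to AT1G76475.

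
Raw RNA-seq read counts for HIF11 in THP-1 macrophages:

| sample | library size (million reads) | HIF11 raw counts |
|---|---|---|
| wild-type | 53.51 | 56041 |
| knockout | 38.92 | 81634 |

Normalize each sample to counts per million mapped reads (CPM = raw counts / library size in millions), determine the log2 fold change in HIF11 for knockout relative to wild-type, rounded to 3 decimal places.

1.002

CPM(wild-type) = 56041 / 53.51 = 1047.2996
CPM(knockout) = 81634 / 38.92 = 2097.4820
Fold change = 2097.4820 / 1047.2996 = 2.00275
log2(2.00275) = 1.0020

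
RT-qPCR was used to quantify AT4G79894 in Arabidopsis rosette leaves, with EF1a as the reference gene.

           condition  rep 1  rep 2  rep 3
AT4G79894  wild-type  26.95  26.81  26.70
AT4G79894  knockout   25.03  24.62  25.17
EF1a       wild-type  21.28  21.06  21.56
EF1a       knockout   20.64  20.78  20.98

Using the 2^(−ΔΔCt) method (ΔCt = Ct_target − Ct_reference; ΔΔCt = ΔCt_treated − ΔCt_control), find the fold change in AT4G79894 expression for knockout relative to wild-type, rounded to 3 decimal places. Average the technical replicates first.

2.603

Mean Ct: AT4G79894 wild-type 26.820; AT4G79894 knockout 24.940; EF1a wild-type 21.300; EF1a knockout 20.800
ΔCt(wild-type) = 26.820 − 21.300 = 5.520
ΔCt(knockout) = 24.940 − 20.800 = 4.140
ΔΔCt = 4.140 − 5.520 = -1.380
Fold change = 2^(−(-1.380)) = 2^1.380 = 2.6027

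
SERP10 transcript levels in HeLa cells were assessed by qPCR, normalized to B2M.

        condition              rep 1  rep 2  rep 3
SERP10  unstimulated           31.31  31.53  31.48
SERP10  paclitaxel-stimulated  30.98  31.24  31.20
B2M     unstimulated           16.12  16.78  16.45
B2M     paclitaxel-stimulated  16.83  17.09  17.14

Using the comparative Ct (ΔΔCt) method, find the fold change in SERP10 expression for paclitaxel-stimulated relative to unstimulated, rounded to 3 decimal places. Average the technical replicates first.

Mean Ct: SERP10 unstimulated 31.440; SERP10 paclitaxel-stimulated 31.140; B2M unstimulated 16.450; B2M paclitaxel-stimulated 17.020
ΔCt(unstimulated) = 31.440 − 16.450 = 14.990
ΔCt(paclitaxel-stimulated) = 31.140 − 17.020 = 14.120
ΔΔCt = 14.120 − 14.990 = -0.870
Fold change = 2^(−(-0.870)) = 2^0.870 = 1.8277

1.828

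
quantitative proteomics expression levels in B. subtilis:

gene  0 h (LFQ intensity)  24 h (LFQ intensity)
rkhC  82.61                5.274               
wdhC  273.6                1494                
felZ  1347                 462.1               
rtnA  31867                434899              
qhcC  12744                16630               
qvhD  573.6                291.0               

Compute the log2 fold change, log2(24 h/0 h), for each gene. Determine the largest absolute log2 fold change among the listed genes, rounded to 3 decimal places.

log2(5.274/82.61) = -3.969  (rkhC)
log2(1494/273.6) = 2.449  (wdhC)
log2(462.1/1347) = -1.543  (felZ)
log2(434899/31867) = 3.771  (rtnA)
log2(16630/12744) = 0.384  (qhcC)
log2(291.0/573.6) = -0.979  (qvhD)
The largest magnitude belongs to rkhC.

3.969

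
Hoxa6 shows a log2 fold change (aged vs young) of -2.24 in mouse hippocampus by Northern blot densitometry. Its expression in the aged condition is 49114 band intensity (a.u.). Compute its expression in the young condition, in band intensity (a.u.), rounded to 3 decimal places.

232013.094

Fold change = 2^(-2.24) = 0.2117
young expression = 49114 / 0.2117 = 232013.094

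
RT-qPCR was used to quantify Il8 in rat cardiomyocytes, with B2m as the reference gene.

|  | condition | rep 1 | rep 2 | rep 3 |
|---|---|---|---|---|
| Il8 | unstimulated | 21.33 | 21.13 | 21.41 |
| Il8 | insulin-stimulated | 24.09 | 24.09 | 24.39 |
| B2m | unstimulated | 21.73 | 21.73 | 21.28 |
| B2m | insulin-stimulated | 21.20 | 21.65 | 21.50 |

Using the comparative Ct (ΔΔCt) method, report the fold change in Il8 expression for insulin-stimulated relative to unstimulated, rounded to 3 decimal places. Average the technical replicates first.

Mean Ct: Il8 unstimulated 21.290; Il8 insulin-stimulated 24.190; B2m unstimulated 21.580; B2m insulin-stimulated 21.450
ΔCt(unstimulated) = 21.290 − 21.580 = -0.290
ΔCt(insulin-stimulated) = 24.190 − 21.450 = 2.740
ΔΔCt = 2.740 − (-0.290) = 3.030
Fold change = 2^(−3.030) = 0.1224

0.122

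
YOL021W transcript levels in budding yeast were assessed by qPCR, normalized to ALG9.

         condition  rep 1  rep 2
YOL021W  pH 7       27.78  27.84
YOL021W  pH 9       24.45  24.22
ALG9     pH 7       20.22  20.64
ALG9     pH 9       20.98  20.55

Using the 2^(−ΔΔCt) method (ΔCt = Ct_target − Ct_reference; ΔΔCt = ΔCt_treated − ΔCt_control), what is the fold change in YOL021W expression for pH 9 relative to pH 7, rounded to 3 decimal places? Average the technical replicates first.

14.026

Mean Ct: YOL021W pH 7 27.810; YOL021W pH 9 24.335; ALG9 pH 7 20.430; ALG9 pH 9 20.765
ΔCt(pH 7) = 27.810 − 20.430 = 7.380
ΔCt(pH 9) = 24.335 − 20.765 = 3.570
ΔΔCt = 3.570 − 7.380 = -3.810
Fold change = 2^(−(-3.810)) = 2^3.810 = 14.0257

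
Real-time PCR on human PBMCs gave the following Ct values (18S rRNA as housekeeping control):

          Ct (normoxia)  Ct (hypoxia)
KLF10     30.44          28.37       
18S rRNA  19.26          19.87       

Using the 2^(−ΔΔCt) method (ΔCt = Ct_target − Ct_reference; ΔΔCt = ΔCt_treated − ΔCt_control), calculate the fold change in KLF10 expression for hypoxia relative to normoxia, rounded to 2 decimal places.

ΔCt(normoxia) = 30.440 − 19.260 = 11.180
ΔCt(hypoxia) = 28.370 − 19.870 = 8.500
ΔΔCt = 8.500 − 11.180 = -2.680
Fold change = 2^(−(-2.680)) = 2^2.680 = 6.409

6.41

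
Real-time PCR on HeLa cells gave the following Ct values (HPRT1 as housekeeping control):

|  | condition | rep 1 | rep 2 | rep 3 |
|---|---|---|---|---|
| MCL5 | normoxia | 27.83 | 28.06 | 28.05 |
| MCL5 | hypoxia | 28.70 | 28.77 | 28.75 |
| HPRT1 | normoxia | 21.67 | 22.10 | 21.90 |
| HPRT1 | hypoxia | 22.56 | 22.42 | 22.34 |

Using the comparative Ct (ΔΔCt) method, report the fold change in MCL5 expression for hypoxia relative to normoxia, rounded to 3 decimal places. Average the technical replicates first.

0.865

Mean Ct: MCL5 normoxia 27.980; MCL5 hypoxia 28.740; HPRT1 normoxia 21.890; HPRT1 hypoxia 22.440
ΔCt(normoxia) = 27.980 − 21.890 = 6.090
ΔCt(hypoxia) = 28.740 − 22.440 = 6.300
ΔΔCt = 6.300 − 6.090 = 0.210
Fold change = 2^(−0.210) = 0.8645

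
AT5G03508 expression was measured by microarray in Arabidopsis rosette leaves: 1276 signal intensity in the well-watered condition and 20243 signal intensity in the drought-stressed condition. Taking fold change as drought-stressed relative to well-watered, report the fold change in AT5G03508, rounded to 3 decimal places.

15.864

Fold change = 20243 / 1276 = 15.8644
AT5G03508 is upregulated.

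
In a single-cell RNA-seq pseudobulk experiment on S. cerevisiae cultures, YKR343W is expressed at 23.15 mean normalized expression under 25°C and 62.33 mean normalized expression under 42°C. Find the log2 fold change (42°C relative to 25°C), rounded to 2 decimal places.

1.43

Fold change = 62.33 / 23.15 = 2.6924
log2(2.6924) = 1.429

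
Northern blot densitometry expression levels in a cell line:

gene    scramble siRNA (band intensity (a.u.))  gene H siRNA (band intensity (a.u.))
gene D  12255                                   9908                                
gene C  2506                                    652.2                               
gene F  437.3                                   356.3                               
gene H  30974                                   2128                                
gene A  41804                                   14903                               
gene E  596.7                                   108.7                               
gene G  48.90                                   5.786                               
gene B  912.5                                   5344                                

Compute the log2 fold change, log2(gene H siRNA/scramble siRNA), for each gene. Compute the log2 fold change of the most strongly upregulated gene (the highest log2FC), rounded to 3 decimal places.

log2(9908/12255) = -0.307  (gene D)
log2(652.2/2506) = -1.942  (gene C)
log2(356.3/437.3) = -0.296  (gene F)
log2(2128/30974) = -3.863  (gene H)
log2(14903/41804) = -1.488  (gene A)
log2(108.7/596.7) = -2.457  (gene E)
log2(5.786/48.90) = -3.079  (gene G)
log2(5344/912.5) = 2.550  (gene B)
gene B is most strongly upregulated.

2.550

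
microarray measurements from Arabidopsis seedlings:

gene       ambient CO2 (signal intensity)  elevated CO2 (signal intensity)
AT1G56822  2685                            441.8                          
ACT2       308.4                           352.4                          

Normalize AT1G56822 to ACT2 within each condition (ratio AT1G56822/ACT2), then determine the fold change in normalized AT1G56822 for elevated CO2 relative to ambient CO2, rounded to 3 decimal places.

0.144

AT1G56822/ACT2 (ambient CO2) = 2685 / 308.4 = 8.7062
AT1G56822/ACT2 (elevated CO2) = 441.8 / 352.4 = 1.2537
Fold change = 1.2537 / 8.7062 = 0.1440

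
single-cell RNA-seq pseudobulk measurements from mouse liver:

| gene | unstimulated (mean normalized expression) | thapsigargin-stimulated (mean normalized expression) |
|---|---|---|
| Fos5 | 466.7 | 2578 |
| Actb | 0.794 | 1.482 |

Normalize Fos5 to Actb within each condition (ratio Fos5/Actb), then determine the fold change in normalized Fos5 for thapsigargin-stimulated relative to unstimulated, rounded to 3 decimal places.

2.959

Fos5/Actb (unstimulated) = 466.7 / 0.794 = 587.78
Fos5/Actb (thapsigargin-stimulated) = 2578 / 1.482 = 1739.5
Fold change = 1739.5 / 587.78 = 2.9595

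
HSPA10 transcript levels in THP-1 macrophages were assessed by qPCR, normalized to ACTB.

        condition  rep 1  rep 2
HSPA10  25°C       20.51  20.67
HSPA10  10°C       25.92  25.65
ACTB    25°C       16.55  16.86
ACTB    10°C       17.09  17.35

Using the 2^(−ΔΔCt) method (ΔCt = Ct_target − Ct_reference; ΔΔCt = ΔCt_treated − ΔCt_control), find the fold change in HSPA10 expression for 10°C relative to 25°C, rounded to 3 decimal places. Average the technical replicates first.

Mean Ct: HSPA10 25°C 20.590; HSPA10 10°C 25.785; ACTB 25°C 16.705; ACTB 10°C 17.220
ΔCt(25°C) = 20.590 − 16.705 = 3.885
ΔCt(10°C) = 25.785 − 17.220 = 8.565
ΔΔCt = 8.565 − 3.885 = 4.680
Fold change = 2^(−4.680) = 0.0390

0.039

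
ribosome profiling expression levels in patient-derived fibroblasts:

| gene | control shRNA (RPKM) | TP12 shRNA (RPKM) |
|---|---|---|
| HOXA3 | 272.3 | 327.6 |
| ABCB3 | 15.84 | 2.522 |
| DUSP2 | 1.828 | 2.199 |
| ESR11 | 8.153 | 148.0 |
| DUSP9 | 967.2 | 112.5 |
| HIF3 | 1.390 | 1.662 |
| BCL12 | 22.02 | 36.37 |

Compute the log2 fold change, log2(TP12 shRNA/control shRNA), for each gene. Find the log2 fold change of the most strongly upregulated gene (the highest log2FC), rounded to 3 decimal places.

log2(327.6/272.3) = 0.267  (HOXA3)
log2(2.522/15.84) = -2.651  (ABCB3)
log2(2.199/1.828) = 0.267  (DUSP2)
log2(148.0/8.153) = 4.182  (ESR11)
log2(112.5/967.2) = -3.104  (DUSP9)
log2(1.662/1.390) = 0.258  (HIF3)
log2(36.37/22.02) = 0.724  (BCL12)
ESR11 is most strongly upregulated.

4.182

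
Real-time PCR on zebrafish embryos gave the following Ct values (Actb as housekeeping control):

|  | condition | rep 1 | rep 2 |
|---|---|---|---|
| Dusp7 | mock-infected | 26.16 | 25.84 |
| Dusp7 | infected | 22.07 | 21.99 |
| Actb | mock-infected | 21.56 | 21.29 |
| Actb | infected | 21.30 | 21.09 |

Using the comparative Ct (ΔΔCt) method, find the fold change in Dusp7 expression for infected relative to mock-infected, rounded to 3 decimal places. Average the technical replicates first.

Mean Ct: Dusp7 mock-infected 26.000; Dusp7 infected 22.030; Actb mock-infected 21.425; Actb infected 21.195
ΔCt(mock-infected) = 26.000 − 21.425 = 4.575
ΔCt(infected) = 22.030 − 21.195 = 0.835
ΔΔCt = 0.835 − 4.575 = -3.740
Fold change = 2^(−(-3.740)) = 2^3.740 = 13.3614

13.361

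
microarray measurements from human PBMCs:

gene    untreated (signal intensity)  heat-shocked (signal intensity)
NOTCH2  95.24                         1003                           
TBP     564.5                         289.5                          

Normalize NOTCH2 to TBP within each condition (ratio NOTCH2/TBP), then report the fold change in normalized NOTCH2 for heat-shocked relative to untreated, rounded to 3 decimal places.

NOTCH2/TBP (untreated) = 95.24 / 564.5 = 0.16872
NOTCH2/TBP (heat-shocked) = 1003 / 289.5 = 3.4646
Fold change = 3.4646 / 0.16872 = 20.5351

20.535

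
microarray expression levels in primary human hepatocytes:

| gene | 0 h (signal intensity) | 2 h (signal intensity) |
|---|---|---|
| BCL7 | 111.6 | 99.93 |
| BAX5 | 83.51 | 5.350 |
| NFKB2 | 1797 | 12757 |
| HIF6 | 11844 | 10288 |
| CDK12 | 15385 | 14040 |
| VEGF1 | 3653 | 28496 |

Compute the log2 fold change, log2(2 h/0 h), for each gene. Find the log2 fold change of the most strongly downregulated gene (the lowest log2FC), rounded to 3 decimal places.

log2(99.93/111.6) = -0.159  (BCL7)
log2(5.350/83.51) = -3.964  (BAX5)
log2(12757/1797) = 2.828  (NFKB2)
log2(10288/11844) = -0.203  (HIF6)
log2(14040/15385) = -0.132  (CDK12)
log2(28496/3653) = 2.964  (VEGF1)
BAX5 is most strongly downregulated.

-3.964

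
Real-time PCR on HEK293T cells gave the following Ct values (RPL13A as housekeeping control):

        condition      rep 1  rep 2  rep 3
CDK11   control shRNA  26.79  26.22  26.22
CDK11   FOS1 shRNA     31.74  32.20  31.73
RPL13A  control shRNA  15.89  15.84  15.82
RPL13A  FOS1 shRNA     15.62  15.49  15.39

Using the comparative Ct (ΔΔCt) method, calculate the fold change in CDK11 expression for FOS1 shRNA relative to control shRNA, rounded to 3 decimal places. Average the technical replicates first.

0.018

Mean Ct: CDK11 control shRNA 26.410; CDK11 FOS1 shRNA 31.890; RPL13A control shRNA 15.850; RPL13A FOS1 shRNA 15.500
ΔCt(control shRNA) = 26.410 − 15.850 = 10.560
ΔCt(FOS1 shRNA) = 31.890 − 15.500 = 16.390
ΔΔCt = 16.390 − 10.560 = 5.830
Fold change = 2^(−5.830) = 0.0176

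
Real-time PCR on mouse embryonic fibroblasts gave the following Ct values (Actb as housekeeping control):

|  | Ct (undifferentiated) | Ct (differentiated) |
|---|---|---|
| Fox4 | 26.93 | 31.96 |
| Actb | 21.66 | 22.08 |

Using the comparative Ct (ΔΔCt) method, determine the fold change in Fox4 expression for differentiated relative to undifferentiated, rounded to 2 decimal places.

0.04

ΔCt(undifferentiated) = 26.930 − 21.660 = 5.270
ΔCt(differentiated) = 31.960 − 22.080 = 9.880
ΔΔCt = 9.880 − 5.270 = 4.610
Fold change = 2^(−4.610) = 0.041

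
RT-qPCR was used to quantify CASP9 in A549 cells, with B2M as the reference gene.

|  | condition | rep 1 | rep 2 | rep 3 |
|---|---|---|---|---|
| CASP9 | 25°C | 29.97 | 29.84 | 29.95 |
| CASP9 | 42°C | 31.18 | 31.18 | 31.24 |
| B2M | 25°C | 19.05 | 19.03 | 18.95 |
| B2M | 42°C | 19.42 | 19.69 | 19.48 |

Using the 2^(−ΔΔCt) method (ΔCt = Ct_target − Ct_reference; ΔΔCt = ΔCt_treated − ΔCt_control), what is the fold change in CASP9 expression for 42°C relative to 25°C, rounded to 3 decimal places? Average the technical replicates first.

Mean Ct: CASP9 25°C 29.920; CASP9 42°C 31.200; B2M 25°C 19.010; B2M 42°C 19.530
ΔCt(25°C) = 29.920 − 19.010 = 10.910
ΔCt(42°C) = 31.200 − 19.530 = 11.670
ΔΔCt = 11.670 − 10.910 = 0.760
Fold change = 2^(−0.760) = 0.5905

0.590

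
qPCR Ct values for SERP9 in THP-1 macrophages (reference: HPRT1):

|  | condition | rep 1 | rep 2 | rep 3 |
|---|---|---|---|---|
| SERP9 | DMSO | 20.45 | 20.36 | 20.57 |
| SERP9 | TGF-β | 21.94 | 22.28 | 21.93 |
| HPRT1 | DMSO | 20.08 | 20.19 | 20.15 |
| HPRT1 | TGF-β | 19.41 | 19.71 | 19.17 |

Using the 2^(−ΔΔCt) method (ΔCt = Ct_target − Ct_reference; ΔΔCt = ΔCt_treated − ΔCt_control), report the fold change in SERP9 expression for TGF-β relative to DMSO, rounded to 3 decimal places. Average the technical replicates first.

Mean Ct: SERP9 DMSO 20.460; SERP9 TGF-β 22.050; HPRT1 DMSO 20.140; HPRT1 TGF-β 19.430
ΔCt(DMSO) = 20.460 − 20.140 = 0.320
ΔCt(TGF-β) = 22.050 − 19.430 = 2.620
ΔΔCt = 2.620 − 0.320 = 2.300
Fold change = 2^(−2.300) = 0.2031

0.203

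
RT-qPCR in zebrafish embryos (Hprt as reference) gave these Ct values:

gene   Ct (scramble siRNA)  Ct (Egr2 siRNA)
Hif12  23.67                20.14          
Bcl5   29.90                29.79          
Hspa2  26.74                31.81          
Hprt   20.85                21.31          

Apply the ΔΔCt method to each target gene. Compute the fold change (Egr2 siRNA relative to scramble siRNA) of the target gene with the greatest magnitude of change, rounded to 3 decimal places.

0.041

Hif12: ΔΔCt = (20.14−21.31) − (23.67−20.85) = -1.17 − 2.82 = -3.99; fold change = 2^3.99 = 15.889
Bcl5: ΔΔCt = (29.79−21.31) − (29.90−20.85) = 8.48 − 9.05 = -0.57; fold change = 2^0.57 = 1.485
Hspa2: ΔΔCt = (31.81−21.31) − (26.74−20.85) = 10.50 − 5.89 = 4.61; fold change = 2^-4.61 = 0.041
Hspa2 has the largest |ΔΔCt| = 4.61.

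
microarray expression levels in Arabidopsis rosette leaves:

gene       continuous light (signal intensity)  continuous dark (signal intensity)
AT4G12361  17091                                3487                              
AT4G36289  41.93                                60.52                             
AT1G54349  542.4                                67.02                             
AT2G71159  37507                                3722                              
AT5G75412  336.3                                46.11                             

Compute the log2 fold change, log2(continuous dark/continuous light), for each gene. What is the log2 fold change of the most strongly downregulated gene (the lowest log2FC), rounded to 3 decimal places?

log2(3487/17091) = -2.293  (AT4G12361)
log2(60.52/41.93) = 0.529  (AT4G36289)
log2(67.02/542.4) = -3.017  (AT1G54349)
log2(3722/37507) = -3.333  (AT2G71159)
log2(46.11/336.3) = -2.867  (AT5G75412)
AT2G71159 is most strongly downregulated.

-3.333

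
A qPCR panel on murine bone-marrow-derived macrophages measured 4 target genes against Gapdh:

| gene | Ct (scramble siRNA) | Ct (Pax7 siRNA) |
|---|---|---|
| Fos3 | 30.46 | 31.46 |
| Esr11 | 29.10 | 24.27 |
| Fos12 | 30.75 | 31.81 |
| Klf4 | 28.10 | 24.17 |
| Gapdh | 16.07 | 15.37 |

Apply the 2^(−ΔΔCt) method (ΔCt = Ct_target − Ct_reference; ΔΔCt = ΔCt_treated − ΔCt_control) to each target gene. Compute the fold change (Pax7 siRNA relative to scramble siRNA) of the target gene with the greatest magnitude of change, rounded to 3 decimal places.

Fos3: ΔΔCt = (31.46−15.37) − (30.46−16.07) = 16.09 − 14.39 = 1.70; fold change = 2^-1.70 = 0.308
Esr11: ΔΔCt = (24.27−15.37) − (29.10−16.07) = 8.90 − 13.03 = -4.13; fold change = 2^4.13 = 17.509
Fos12: ΔΔCt = (31.81−15.37) − (30.75−16.07) = 16.44 − 14.68 = 1.76; fold change = 2^-1.76 = 0.295
Klf4: ΔΔCt = (24.17−15.37) − (28.10−16.07) = 8.80 − 12.03 = -3.23; fold change = 2^3.23 = 9.383
Esr11 has the largest |ΔΔCt| = 4.13.

17.509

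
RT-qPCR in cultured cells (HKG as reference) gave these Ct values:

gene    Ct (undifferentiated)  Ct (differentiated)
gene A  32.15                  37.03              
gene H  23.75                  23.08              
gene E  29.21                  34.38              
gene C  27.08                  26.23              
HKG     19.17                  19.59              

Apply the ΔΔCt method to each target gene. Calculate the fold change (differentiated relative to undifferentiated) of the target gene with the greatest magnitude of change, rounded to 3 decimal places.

0.037

gene A: ΔΔCt = (37.03−19.59) − (32.15−19.17) = 17.44 − 12.98 = 4.46; fold change = 2^-4.46 = 0.045
gene H: ΔΔCt = (23.08−19.59) − (23.75−19.17) = 3.49 − 4.58 = -1.09; fold change = 2^1.09 = 2.129
gene E: ΔΔCt = (34.38−19.59) − (29.21−19.17) = 14.79 − 10.04 = 4.75; fold change = 2^-4.75 = 0.037
gene C: ΔΔCt = (26.23−19.59) − (27.08−19.17) = 6.64 − 7.91 = -1.27; fold change = 2^1.27 = 2.412
gene E has the largest |ΔΔCt| = 4.75.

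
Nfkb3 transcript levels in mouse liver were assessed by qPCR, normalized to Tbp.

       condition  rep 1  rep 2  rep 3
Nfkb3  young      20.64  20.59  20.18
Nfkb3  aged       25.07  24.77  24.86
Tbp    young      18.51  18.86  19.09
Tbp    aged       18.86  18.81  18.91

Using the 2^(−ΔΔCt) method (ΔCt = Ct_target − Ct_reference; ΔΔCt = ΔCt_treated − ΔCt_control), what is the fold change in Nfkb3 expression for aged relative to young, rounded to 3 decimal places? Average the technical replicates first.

0.048

Mean Ct: Nfkb3 young 20.470; Nfkb3 aged 24.900; Tbp young 18.820; Tbp aged 18.860
ΔCt(young) = 20.470 − 18.820 = 1.650
ΔCt(aged) = 24.900 − 18.860 = 6.040
ΔΔCt = 6.040 − 1.650 = 4.390
Fold change = 2^(−4.390) = 0.0477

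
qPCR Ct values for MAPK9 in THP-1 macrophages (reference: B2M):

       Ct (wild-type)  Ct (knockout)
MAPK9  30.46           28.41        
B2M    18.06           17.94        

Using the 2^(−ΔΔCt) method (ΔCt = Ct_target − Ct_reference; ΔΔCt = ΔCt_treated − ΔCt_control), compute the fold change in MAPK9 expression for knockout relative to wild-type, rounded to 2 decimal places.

3.81

ΔCt(wild-type) = 30.460 − 18.060 = 12.400
ΔCt(knockout) = 28.410 − 17.940 = 10.470
ΔΔCt = 10.470 − 12.400 = -1.930
Fold change = 2^(−(-1.930)) = 2^1.930 = 3.811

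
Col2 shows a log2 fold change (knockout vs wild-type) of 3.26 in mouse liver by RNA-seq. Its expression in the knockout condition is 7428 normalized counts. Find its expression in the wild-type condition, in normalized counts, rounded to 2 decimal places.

775.38

Fold change = 2^(3.26) = 9.5798
wild-type expression = 7428 / 9.5798 = 775.38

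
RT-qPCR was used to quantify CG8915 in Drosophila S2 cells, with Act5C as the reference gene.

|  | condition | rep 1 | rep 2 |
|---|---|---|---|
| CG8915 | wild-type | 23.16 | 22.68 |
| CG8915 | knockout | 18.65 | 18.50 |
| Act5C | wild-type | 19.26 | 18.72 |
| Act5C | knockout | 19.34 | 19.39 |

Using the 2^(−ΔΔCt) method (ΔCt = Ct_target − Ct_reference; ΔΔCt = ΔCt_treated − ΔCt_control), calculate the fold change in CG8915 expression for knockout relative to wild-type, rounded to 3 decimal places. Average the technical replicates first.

26.355

Mean Ct: CG8915 wild-type 22.920; CG8915 knockout 18.575; Act5C wild-type 18.990; Act5C knockout 19.365
ΔCt(wild-type) = 22.920 − 18.990 = 3.930
ΔCt(knockout) = 18.575 − 19.365 = -0.790
ΔΔCt = -0.790 − 3.930 = -4.720
Fold change = 2^(−(-4.720)) = 2^4.720 = 26.3549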